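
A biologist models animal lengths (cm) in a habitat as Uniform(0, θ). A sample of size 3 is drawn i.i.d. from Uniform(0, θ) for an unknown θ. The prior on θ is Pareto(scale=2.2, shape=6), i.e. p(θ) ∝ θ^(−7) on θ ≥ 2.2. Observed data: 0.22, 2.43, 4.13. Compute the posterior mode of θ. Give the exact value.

The Uniform(0, θ) likelihood is θ^(−n) for θ ≥ max(xᵢ), zero otherwise. Here max(xᵢ) = 4.13.
Posterior ∝ θ^(−7) · θ^(−3) = θ^(−10) on θ ≥ max(2.2, 4.13) = 4.13.
This density is strictly decreasing in θ, so the posterior mode lies at the lower boundary of the support.

θ̂_MAP = 4.13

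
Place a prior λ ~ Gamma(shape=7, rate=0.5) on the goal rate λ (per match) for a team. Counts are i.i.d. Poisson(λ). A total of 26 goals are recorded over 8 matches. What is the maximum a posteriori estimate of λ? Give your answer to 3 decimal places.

Σxᵢ = 26, n = 8.
Posterior ∝ λ^6e^(−0.5λ) · λ^26e^(−8λ) = λ^32e^(−8.5λ), i.e. Gamma(shape=33, rate=8.5).
The mode of a Gamma(a, b) with a ≥ 1 (shape–rate) is (a−1)/b = 32/8.5 ≈ 3.765.

λ̂_MAP = 3.765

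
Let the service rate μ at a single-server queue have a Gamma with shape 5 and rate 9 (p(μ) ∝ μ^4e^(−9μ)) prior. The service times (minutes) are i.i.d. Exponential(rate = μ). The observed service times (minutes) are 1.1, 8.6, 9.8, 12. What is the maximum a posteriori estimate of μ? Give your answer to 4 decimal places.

The Exponential(rate=μ) likelihood is ∝ μ^n e^(−μΣtᵢ). Here n = 4 and Σtᵢ = 1.1 + 8.6 + 9.8 + 12 = 31.5.
Posterior ∝ μ^4e^(−9μ) · μ^4e^(−31.5μ) = μ^8e^(−40.5μ), i.e. Gamma(9, 40.5).
Mode = (a−1)/b = 8/40.5 ≈ 0.1975.

μ̂_MAP = 0.1975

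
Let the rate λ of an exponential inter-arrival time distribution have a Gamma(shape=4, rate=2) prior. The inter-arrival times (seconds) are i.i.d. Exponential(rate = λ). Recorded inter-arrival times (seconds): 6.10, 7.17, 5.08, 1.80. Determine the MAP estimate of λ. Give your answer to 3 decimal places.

The Exponential(rate=λ) likelihood is ∝ λ^n e^(−λΣtᵢ). Here n = 4 and Σtᵢ = 6.10 + 7.17 + 5.08 + 1.80 = 20.15.
Posterior ∝ λ^3e^(−2λ) · λ^4e^(−20.15λ) = λ^7e^(−22.15λ), i.e. Gamma(8, 22.15).
Mode = (a−1)/b = 7/22.15 ≈ 0.316.

λ̂_MAP = 0.316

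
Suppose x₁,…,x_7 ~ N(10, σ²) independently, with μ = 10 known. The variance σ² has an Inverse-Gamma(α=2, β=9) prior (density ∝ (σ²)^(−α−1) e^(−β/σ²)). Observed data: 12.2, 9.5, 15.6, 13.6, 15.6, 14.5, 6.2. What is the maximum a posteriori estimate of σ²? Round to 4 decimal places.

Sum of squared deviations about the known mean: SS = (12.2−10)² + (9.5−10)² + (15.6−10)² + (13.6−10)² + (15.6−10)² + (14.5−10)² + (6.2−10)² = 115.46.
The Normal likelihood contributes (σ²)^(−n/2) exp(−SS/(2σ²)), so the posterior is Inverse-Gamma(α + n/2, β + SS/2) = Inverse-Gamma(5.5, 66.73).
The mode of Inverse-Gamma(a, b) is b/(a+1) = 66.73/6.5 ≈ 10.2662.

σ̂²_MAP = 10.2662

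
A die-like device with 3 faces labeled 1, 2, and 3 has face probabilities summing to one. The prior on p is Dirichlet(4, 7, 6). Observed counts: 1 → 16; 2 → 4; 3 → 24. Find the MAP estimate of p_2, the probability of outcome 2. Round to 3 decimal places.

The posterior is Dirichlet(αᵢ + nᵢ) = Dirichlet(20, 11, 30).
For a Dirichlet(a₁,…,a_K) with all aᵢ > 1, the mode has j-th component (aⱼ − 1)/(Σaᵢ − K).
Here Σaᵢ = 61 and K = 3, so p_2 = (11 − 1)/(61 − 3) = 10/58 ≈ 0.172.

MAP estimate: 0.172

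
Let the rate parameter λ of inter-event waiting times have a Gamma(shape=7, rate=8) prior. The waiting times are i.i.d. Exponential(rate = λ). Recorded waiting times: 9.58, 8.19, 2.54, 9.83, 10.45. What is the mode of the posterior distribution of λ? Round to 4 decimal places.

λ̂_MAP = 0.2264

The Exponential(rate=λ) likelihood is ∝ λ^n e^(−λΣtᵢ). Here n = 5 and Σtᵢ = 9.58 + 8.19 + 2.54 + 9.83 + 10.45 = 40.59.
Posterior ∝ λ^6e^(−8λ) · λ^5e^(−40.59λ) = λ^11e^(−48.59λ), i.e. Gamma(12, 48.59).
Mode = (a−1)/b = 11/48.59 ≈ 0.2264.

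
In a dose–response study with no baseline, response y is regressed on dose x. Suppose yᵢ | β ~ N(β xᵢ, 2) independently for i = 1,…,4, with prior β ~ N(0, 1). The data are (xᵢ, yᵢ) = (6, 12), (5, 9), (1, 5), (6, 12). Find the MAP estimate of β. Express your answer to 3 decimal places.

β̂_MAP = 1.940

log p(β | y) = −Σ(yᵢ − βxᵢ)²/(2·2) − β²/(2·1) + const.
Setting the derivative to zero: Σxᵢ(yᵢ − βxᵢ)/2 − β/1 = 0, so β = Σxᵢyᵢ / (Σxᵢ² + σ²/τ²).
Σxᵢyᵢ = 6·12 + 5·9 + 1·5 + 6·12 = 194; Σxᵢ² = 98; σ²/τ² = 2.
β̂_MAP = 194 / (98 + 2) = 194/100 ≈ 1.940.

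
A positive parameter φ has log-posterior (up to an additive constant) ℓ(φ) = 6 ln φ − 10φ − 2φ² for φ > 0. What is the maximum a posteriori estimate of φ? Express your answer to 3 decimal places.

ℓ'(φ) = 6/φ − 10 − 4φ. Setting this to zero and multiplying by φ: 4φ² + 10φ − 6 = 0.
φ = (−10 + √(10² + 4·4·6)) / (2·4) = (−10 + √196) / 8 = (−10 + 14)/8 = 1/2.
ℓ''(φ) = −6/φ² − 4 < 0, confirming a maximum.

φ̂_MAP = 0.500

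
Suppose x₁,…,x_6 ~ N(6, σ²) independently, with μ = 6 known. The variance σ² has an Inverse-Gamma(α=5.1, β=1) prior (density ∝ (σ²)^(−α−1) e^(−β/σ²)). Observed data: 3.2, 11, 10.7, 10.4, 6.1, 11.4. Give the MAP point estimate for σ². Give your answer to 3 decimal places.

Sum of squared deviations about the known mean: SS = (3.2−6)² + (11−6)² + (10.7−6)² + (10.4−6)² + (6.1−6)² + (11.4−6)² = 103.46.
The Normal likelihood contributes (σ²)^(−n/2) exp(−SS/(2σ²)), so the posterior is Inverse-Gamma(α + n/2, β + SS/2) = Inverse-Gamma(8.1, 52.73).
The mode of Inverse-Gamma(a, b) is b/(a+1) = 52.73/9.1 ≈ 5.795.

σ̂²_MAP = 5.795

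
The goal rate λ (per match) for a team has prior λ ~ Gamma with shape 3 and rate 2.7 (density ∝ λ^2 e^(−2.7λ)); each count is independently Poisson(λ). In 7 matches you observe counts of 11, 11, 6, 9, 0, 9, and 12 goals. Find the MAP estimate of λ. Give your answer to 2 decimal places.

λ̂_MAP = 6.19

Σxᵢ = 11+11+6+9+0+9+12 = 58, with n = 7.
Posterior ∝ λ^2e^(−2.7λ) · λ^58e^(−7λ) = λ^60e^(−9.7λ), i.e. Gamma(shape=61, rate=9.7).
The mode of a Gamma(a, b) with a ≥ 1 (shape–rate) is (a−1)/b = 60/9.7 ≈ 6.19.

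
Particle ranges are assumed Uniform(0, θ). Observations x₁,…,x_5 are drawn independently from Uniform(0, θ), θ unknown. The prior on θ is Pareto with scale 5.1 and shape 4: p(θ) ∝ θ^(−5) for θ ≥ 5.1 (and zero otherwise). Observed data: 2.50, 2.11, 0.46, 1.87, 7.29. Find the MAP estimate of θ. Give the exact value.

θ̂_MAP = 7.29

The Uniform(0, θ) likelihood is θ^(−n) for θ ≥ max(xᵢ), zero otherwise. Here max(xᵢ) = 7.29.
Posterior ∝ θ^(−5) · θ^(−5) = θ^(−10) on θ ≥ max(5.1, 7.29) = 7.29.
This density is strictly decreasing in θ, so the posterior mode lies at the lower boundary of the support.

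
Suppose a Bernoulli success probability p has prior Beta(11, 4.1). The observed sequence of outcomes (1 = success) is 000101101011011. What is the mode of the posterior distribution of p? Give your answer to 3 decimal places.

p̂_MAP = 0.641

Prior: Beta(11, 4.1).
Data: 8 successes in 15 trials (from the sequence). The binomial likelihood contributes p^8(1−p)^7, so the posterior is Beta(11+8, 4.1+7) = Beta(19, 11.1).
For Beta(a, b) with a, b > 1 the mode is (a−1)/(a+b−2) = 18/28.1 ≈ 0.641.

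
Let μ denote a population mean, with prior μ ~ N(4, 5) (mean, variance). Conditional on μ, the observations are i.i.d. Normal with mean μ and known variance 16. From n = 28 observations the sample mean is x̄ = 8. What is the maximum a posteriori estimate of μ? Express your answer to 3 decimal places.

μ̂_MAP = 7.590

n = 28, x̄ = 8.
For a Normal prior and Normal likelihood with known variance, the posterior is Normal; its mode equals its mean, the precision-weighted average.
Prior precision 1/σ₀² = 1/5 = 0.2; data precision n/σ² = 28/16 = 1.75.
μ̂ = (0.2·4 + 1.75·8) / (0.2 + 1.75) = 14.8/1.95 = 296/39 ≈ 7.590.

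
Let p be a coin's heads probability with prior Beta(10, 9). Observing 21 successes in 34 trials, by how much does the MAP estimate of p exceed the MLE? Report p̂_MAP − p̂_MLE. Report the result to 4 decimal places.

Posterior is Beta(31, 22); MAP = (31−1)/(53−2) = 30/51 ≈ 0.58824.
MLE ignores the prior: p̂_MLE = k/n = 21/34 ≈ 0.61765.
Difference = 30/51 − 21/34 = -1/34 ≈ -0.0294.

MAP − MLE = -0.0294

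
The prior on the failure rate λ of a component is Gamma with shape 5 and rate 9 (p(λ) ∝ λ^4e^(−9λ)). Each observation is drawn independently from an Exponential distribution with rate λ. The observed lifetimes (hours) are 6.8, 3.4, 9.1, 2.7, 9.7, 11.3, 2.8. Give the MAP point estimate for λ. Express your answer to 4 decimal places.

The Exponential(rate=λ) likelihood is ∝ λ^n e^(−λΣtᵢ). Here n = 7 and Σtᵢ = 6.8 + 3.4 + 9.1 + 2.7 + 9.7 + 11.3 + 2.8 = 45.8.
Posterior ∝ λ^4e^(−9λ) · λ^7e^(−45.8λ) = λ^11e^(−54.8λ), i.e. Gamma(12, 54.8).
Mode = (a−1)/b = 11/54.8 ≈ 0.2007.

λ̂_MAP = 0.2007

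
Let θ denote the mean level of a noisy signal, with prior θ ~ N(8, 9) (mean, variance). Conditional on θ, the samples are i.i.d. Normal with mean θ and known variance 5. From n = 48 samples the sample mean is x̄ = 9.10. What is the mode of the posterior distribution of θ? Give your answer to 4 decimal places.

n = 48, x̄ = 9.10.
For a Normal prior and Normal likelihood with known variance, the posterior is Normal; its mode equals its mean, the precision-weighted average.
Prior precision 1/σ₀² = 1/9; data precision n/σ² = 48/5 = 9.6.
θ̂ = ((1/9)·8 + 9.6·9.1) / (1/9 + 9.6) = (19856/225)/(437/45) = 19856/2185 ≈ 9.0874.

θ̂_MAP = 9.0874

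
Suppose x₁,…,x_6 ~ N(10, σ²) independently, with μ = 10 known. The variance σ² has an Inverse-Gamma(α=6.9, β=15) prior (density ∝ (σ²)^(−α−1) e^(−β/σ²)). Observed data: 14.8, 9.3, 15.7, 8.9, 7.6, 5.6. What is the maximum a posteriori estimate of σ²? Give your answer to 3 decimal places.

σ̂²_MAP = 5.154

Sum of squared deviations about the known mean: SS = (14.8−10)² + (9.3−10)² + (15.7−10)² + (8.9−10)² + (7.6−10)² + (5.6−10)² = 82.35.
The Normal likelihood contributes (σ²)^(−n/2) exp(−SS/(2σ²)), so the posterior is Inverse-Gamma(α + n/2, β + SS/2) = Inverse-Gamma(9.9, 56.175).
The mode of Inverse-Gamma(a, b) is b/(a+1) = 56.175/10.9 ≈ 5.154.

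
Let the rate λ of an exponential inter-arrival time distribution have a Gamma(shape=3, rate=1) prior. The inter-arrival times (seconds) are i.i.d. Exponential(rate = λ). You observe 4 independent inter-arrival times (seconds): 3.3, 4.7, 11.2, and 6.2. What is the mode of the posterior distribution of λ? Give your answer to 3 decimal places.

The Exponential(rate=λ) likelihood is ∝ λ^n e^(−λΣtᵢ). Here n = 4 and Σtᵢ = 3.3 + 4.7 + 11.2 + 6.2 = 25.4.
Posterior ∝ λ^2e^(−1λ) · λ^4e^(−25.4λ) = λ^6e^(−26.4λ), i.e. Gamma(7, 26.4).
Mode = (a−1)/b = 6/26.4 ≈ 0.227.

λ̂_MAP = 0.227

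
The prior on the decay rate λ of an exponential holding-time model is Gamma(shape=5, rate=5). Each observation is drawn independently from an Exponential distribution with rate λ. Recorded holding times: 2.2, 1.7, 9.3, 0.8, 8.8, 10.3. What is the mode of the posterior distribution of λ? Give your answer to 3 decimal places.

The Exponential(rate=λ) likelihood is ∝ λ^n e^(−λΣtᵢ). Here n = 6 and Σtᵢ = 2.2 + 1.7 + 9.3 + 0.8 + 8.8 + 10.3 = 33.1.
Posterior ∝ λ^4e^(−5λ) · λ^6e^(−33.1λ) = λ^10e^(−38.1λ), i.e. Gamma(11, 38.1).
Mode = (a−1)/b = 10/38.1 ≈ 0.262.

λ̂_MAP = 0.262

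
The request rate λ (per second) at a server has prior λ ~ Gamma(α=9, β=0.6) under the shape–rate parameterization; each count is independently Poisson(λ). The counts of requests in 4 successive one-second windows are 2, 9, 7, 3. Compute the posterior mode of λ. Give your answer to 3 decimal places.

λ̂_MAP = 6.304

Σxᵢ = 2+9+7+3 = 21, with n = 4.
Posterior ∝ λ^8e^(−0.6λ) · λ^21e^(−4λ) = λ^29e^(−4.6λ), i.e. Gamma(shape=30, rate=4.6).
The mode of a Gamma(a, b) with a ≥ 1 (shape–rate) is (a−1)/b = 29/4.6 ≈ 6.304.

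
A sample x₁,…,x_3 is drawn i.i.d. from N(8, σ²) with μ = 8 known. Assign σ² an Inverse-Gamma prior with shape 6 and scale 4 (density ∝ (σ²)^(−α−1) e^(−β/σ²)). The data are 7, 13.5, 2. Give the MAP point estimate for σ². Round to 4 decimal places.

Sum of squared deviations about the known mean: SS = (7−8)² + (13.5−8)² + (2−8)² = 67.25.
The Normal likelihood contributes (σ²)^(−n/2) exp(−SS/(2σ²)), so the posterior is Inverse-Gamma(α + n/2, β + SS/2) = Inverse-Gamma(7.5, 37.625).
The mode of Inverse-Gamma(a, b) is b/(a+1) = 37.625/8.5 ≈ 4.4265.

σ̂²_MAP = 4.4265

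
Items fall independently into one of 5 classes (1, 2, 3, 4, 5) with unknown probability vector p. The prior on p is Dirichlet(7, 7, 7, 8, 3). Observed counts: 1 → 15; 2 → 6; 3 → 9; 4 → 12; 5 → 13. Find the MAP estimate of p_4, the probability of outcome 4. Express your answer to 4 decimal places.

The posterior is Dirichlet(αᵢ + nᵢ) = Dirichlet(22, 13, 16, 20, 16).
For a Dirichlet(a₁,…,a_K) with all aᵢ > 1, the mode has j-th component (aⱼ − 1)/(Σaᵢ − K).
Here Σaᵢ = 87 and K = 5, so p_4 = (20 − 1)/(87 − 5) = 19/82 ≈ 0.2317.

MAP estimate: 0.2317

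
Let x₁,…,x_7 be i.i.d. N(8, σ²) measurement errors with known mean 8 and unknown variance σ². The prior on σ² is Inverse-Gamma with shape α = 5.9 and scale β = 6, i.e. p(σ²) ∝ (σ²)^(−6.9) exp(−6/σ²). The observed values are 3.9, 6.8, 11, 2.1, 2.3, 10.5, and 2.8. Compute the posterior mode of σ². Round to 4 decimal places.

Sum of squared deviations about the known mean: SS = (3.9−8)² + (6.8−8)² + (11−8)² + (2.1−8)² + (2.3−8)² + (10.5−8)² + (2.8−8)² = 127.84.
The Normal likelihood contributes (σ²)^(−n/2) exp(−SS/(2σ²)), so the posterior is Inverse-Gamma(α + n/2, β + SS/2) = Inverse-Gamma(9.4, 69.92).
The mode of Inverse-Gamma(a, b) is b/(a+1) = 69.92/10.4 ≈ 6.7231.

σ̂²_MAP = 6.7231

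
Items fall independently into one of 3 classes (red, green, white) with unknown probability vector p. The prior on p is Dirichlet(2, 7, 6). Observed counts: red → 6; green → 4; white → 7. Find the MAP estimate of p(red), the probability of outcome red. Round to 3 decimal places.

The posterior is Dirichlet(αᵢ + nᵢ) = Dirichlet(8, 11, 13).
For a Dirichlet(a₁,…,a_K) with all aᵢ > 1, the mode has j-th component (aⱼ − 1)/(Σaᵢ − K).
Here Σaᵢ = 32 and K = 3, so p(red) = (8 − 1)/(32 − 3) = 7/29 ≈ 0.241.

MAP estimate of p(red) = 0.241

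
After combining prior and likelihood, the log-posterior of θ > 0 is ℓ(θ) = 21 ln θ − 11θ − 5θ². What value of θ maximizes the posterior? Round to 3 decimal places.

ℓ'(θ) = 21/θ − 11 − 10θ. Setting this to zero and multiplying by θ: 10θ² + 11θ − 21 = 0.
θ = (−11 + √(11² + 4·10·21)) / (2·10) = (−11 + √961) / 20 = (−11 + 31)/20 = 1.
ℓ''(θ) = −21/θ² − 10 < 0, confirming a maximum.

θ̂_MAP = 1.000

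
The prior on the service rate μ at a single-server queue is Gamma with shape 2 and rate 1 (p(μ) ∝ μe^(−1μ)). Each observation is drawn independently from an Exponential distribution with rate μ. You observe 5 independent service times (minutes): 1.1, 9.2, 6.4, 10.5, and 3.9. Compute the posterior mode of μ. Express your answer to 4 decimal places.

μ̂_MAP = 0.1869

The Exponential(rate=μ) likelihood is ∝ μ^n e^(−μΣtᵢ). Here n = 5 and Σtᵢ = 1.1 + 9.2 + 6.4 + 10.5 + 3.9 = 31.1.
Posterior ∝ μe^(−1μ) · μ^5e^(−31.1μ) = μ^6e^(−32.1μ), i.e. Gamma(7, 32.1).
Mode = (a−1)/b = 6/32.1 ≈ 0.1869.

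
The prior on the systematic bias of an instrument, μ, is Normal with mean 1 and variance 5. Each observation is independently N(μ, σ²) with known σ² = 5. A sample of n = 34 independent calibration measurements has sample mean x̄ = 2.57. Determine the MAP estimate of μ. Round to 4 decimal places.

μ̂_MAP = 2.5251

n = 34, x̄ = 2.57.
For a Normal prior and Normal likelihood with known variance, the posterior is Normal; its mode equals its mean, the precision-weighted average.
Prior precision 1/σ₀² = 1/5 = 0.2; data precision n/σ² = 34/5 = 6.8.
μ̂ = (0.2·1 + 6.8·2.57) / (0.2 + 6.8) = 17.676/7 = 4419/1750 ≈ 2.5251.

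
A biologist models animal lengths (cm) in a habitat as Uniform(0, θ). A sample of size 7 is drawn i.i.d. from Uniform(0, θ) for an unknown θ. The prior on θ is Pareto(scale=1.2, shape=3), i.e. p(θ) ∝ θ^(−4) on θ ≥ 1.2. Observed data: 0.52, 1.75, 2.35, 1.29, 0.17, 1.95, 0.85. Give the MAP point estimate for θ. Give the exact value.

The Uniform(0, θ) likelihood is θ^(−n) for θ ≥ max(xᵢ), zero otherwise. Here max(xᵢ) = 2.35.
Posterior ∝ θ^(−4) · θ^(−7) = θ^(−11) on θ ≥ max(1.2, 2.35) = 2.35.
This density is strictly decreasing in θ, so the posterior mode lies at the lower boundary of the support.

θ̂_MAP = 2.35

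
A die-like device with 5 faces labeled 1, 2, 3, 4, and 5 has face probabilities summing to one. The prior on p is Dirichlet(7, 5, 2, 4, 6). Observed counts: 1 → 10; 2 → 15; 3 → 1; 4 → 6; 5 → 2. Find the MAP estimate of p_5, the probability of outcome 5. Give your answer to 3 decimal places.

The posterior is Dirichlet(αᵢ + nᵢ) = Dirichlet(17, 20, 3, 10, 8).
For a Dirichlet(a₁,…,a_K) with all aᵢ > 1, the mode has j-th component (aⱼ − 1)/(Σaᵢ − K).
Here Σaᵢ = 58 and K = 5, so p_5 = (8 − 1)/(58 − 5) = 7/53 ≈ 0.132.

MAP estimate: 0.132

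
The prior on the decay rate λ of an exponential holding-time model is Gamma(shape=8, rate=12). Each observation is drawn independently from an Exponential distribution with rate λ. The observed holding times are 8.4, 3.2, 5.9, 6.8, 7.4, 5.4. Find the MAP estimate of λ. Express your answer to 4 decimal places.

The Exponential(rate=λ) likelihood is ∝ λ^n e^(−λΣtᵢ). Here n = 6 and Σtᵢ = 8.4 + 3.2 + 5.9 + 6.8 + 7.4 + 5.4 = 37.1.
Posterior ∝ λ^7e^(−12λ) · λ^6e^(−37.1λ) = λ^13e^(−49.1λ), i.e. Gamma(14, 49.1).
Mode = (a−1)/b = 13/49.1 ≈ 0.2648.

λ̂_MAP = 0.2648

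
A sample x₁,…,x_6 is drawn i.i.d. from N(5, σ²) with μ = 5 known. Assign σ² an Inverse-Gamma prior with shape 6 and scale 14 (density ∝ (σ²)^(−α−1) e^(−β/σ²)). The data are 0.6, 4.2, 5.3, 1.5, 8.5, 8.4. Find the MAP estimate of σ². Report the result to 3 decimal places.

σ̂²_MAP = 4.208

Sum of squared deviations about the known mean: SS = (0.6−5)² + (4.2−5)² + (5.3−5)² + (1.5−5)² + (8.5−5)² + (8.4−5)² = 56.15.
The Normal likelihood contributes (σ²)^(−n/2) exp(−SS/(2σ²)), so the posterior is Inverse-Gamma(α + n/2, β + SS/2) = Inverse-Gamma(9, 42.075).
The mode of Inverse-Gamma(a, b) is b/(a+1) = 42.075/10 ≈ 4.208.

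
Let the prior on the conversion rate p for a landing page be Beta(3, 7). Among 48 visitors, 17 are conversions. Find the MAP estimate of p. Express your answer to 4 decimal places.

p̂_MAP = 0.3393

Prior: Beta(3, 7).
Data: 17 successes in 48 trials. The binomial likelihood contributes p^17(1−p)^31, so the posterior is Beta(3+17, 7+31) = Beta(20, 38).
For Beta(a, b) with a, b > 1 the mode is (a−1)/(a+b−2) = 19/56 ≈ 0.3393.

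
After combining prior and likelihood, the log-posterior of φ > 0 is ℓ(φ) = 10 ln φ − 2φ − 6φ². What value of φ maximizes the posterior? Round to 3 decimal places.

φ̂_MAP = 0.833

ℓ'(φ) = 10/φ − 2 − 12φ. Setting this to zero and multiplying by φ: 12φ² + 2φ − 10 = 0.
φ = (−2 + √(2² + 4·12·10)) / (2·12) = (−2 + √484) / 24 = (−2 + 22)/24 = 5/6.
ℓ''(φ) = −10/φ² − 12 < 0, confirming a maximum.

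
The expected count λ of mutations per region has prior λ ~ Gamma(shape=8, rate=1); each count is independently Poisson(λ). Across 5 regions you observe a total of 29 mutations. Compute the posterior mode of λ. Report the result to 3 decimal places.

λ̂_MAP = 6.000

Σxᵢ = 29, n = 5.
Posterior ∝ λ^7e^(−1λ) · λ^29e^(−5λ) = λ^36e^(−6λ), i.e. Gamma(shape=37, rate=6).
The mode of a Gamma(a, b) with a ≥ 1 (shape–rate) is (a−1)/b = 36/6 ≈ 6.000.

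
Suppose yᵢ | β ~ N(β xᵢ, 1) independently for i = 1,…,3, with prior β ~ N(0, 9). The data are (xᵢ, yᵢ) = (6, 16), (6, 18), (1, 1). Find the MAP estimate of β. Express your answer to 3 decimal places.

log p(β | y) = −Σ(yᵢ − βxᵢ)²/(2·1) − β²/(2·9) + const.
Setting the derivative to zero: Σxᵢ(yᵢ − βxᵢ)/1 − β/9 = 0, so β = Σxᵢyᵢ / (Σxᵢ² + σ²/τ²).
Σxᵢyᵢ = 6·16 + 6·18 + 1·1 = 205; Σxᵢ² = 73; σ²/τ² = 1/9.
β̂_MAP = 205 / (73 + 1/9) = 205/(658/9) = 1845/658 ≈ 2.804.

β̂_MAP = 2.804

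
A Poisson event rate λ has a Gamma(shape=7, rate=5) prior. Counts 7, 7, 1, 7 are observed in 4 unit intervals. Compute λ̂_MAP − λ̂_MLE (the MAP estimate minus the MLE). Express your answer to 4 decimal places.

Σxᵢ = 22. Posterior is Gamma(29, 9); MAP = (29−1)/9 = 28/9 ≈ 3.11111.
MLE = x̄ = 22/4 ≈ 5.50000.
Difference = 28/9 − 22/4 = -43/18 ≈ -2.3889.

MAP − MLE = -2.3889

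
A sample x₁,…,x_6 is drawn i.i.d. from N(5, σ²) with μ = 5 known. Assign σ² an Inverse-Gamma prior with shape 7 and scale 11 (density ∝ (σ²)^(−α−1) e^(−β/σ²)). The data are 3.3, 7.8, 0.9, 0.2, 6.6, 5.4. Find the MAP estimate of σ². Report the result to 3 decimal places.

Sum of squared deviations about the known mean: SS = (3.3−5)² + (7.8−5)² + (0.9−5)² + (0.2−5)² + (6.6−5)² + (5.4−5)² = 53.3.
The Normal likelihood contributes (σ²)^(−n/2) exp(−SS/(2σ²)), so the posterior is Inverse-Gamma(α + n/2, β + SS/2) = Inverse-Gamma(10, 37.65).
The mode of Inverse-Gamma(a, b) is b/(a+1) = 37.65/11 ≈ 3.423.

σ̂²_MAP = 3.423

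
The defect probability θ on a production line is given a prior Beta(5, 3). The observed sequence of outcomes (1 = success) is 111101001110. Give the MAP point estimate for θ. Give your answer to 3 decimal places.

Prior: Beta(5, 3).
Data: 8 successes in 12 trials (from the sequence). The binomial likelihood contributes θ^8(1−θ)^4, so the posterior is Beta(5+8, 3+4) = Beta(13, 7).
For Beta(a, b) with a, b > 1 the mode is (a−1)/(a+b−2) = 12/18 ≈ 0.667.

θ̂_MAP = 0.667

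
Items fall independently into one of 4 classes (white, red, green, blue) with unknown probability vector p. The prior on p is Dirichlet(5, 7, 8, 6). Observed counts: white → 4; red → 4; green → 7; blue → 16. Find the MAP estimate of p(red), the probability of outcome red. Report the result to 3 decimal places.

MAP estimate of p(red) = 0.189

The posterior is Dirichlet(αᵢ + nᵢ) = Dirichlet(9, 11, 15, 22).
For a Dirichlet(a₁,…,a_K) with all aᵢ > 1, the mode has j-th component (aⱼ − 1)/(Σaᵢ − K).
Here Σaᵢ = 57 and K = 4, so p(red) = (11 − 1)/(57 − 4) = 10/53 ≈ 0.189.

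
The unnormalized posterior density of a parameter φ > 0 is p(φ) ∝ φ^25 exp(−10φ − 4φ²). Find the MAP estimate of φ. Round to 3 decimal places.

φ̂_MAP = 1.250

ℓ'(φ) = 25/φ − 10 − 8φ. Setting this to zero and multiplying by φ: 8φ² + 10φ − 25 = 0.
φ = (−10 + √(10² + 4·8·25)) / (2·8) = (−10 + √900) / 16 = (−10 + 30)/16 = 5/4.
ℓ''(φ) = −25/φ² − 8 < 0, confirming a maximum.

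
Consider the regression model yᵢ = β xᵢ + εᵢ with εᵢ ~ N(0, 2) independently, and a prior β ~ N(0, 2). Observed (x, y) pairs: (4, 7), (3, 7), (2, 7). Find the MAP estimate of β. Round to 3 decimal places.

β̂_MAP = 2.100

log p(β | y) = −Σ(yᵢ − βxᵢ)²/(2·2) − β²/(2·2) + const.
Setting the derivative to zero: Σxᵢ(yᵢ − βxᵢ)/2 − β/2 = 0, so β = Σxᵢyᵢ / (Σxᵢ² + σ²/τ²).
Σxᵢyᵢ = 4·7 + 3·7 + 2·7 = 63; Σxᵢ² = 29; σ²/τ² = 1.
β̂_MAP = 63 / (29 + 1) = 63/30 ≈ 2.100.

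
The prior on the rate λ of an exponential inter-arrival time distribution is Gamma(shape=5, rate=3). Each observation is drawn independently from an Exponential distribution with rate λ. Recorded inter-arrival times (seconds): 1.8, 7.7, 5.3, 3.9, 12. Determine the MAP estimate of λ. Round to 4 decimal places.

The Exponential(rate=λ) likelihood is ∝ λ^n e^(−λΣtᵢ). Here n = 5 and Σtᵢ = 1.8 + 7.7 + 5.3 + 3.9 + 12 = 30.7.
Posterior ∝ λ^4e^(−3λ) · λ^5e^(−30.7λ) = λ^9e^(−33.7λ), i.e. Gamma(10, 33.7).
Mode = (a−1)/b = 9/33.7 ≈ 0.2671.

λ̂_MAP = 0.2671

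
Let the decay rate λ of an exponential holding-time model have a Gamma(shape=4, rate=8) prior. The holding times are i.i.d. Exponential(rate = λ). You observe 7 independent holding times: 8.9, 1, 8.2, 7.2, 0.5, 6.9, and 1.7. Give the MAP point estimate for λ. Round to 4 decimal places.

The Exponential(rate=λ) likelihood is ∝ λ^n e^(−λΣtᵢ). Here n = 7 and Σtᵢ = 8.9 + 1 + 8.2 + 7.2 + 0.5 + 6.9 + 1.7 = 34.4.
Posterior ∝ λ^3e^(−8λ) · λ^7e^(−34.4λ) = λ^10e^(−42.4λ), i.e. Gamma(11, 42.4).
Mode = (a−1)/b = 10/42.4 ≈ 0.2358.

λ̂_MAP = 0.2358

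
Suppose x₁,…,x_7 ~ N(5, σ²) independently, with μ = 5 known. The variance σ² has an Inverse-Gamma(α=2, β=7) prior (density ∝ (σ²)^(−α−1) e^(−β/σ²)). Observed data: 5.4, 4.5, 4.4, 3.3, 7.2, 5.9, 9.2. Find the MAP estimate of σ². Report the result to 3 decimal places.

Sum of squared deviations about the known mean: SS = (5.4−5)² + (4.5−5)² + (4.4−5)² + (3.3−5)² + (7.2−5)² + (5.9−5)² + (9.2−5)² = 26.95.
The Normal likelihood contributes (σ²)^(−n/2) exp(−SS/(2σ²)), so the posterior is Inverse-Gamma(α + n/2, β + SS/2) = Inverse-Gamma(5.5, 20.475).
The mode of Inverse-Gamma(a, b) is b/(a+1) = 20.475/6.5 ≈ 3.150.

σ̂²_MAP = 3.150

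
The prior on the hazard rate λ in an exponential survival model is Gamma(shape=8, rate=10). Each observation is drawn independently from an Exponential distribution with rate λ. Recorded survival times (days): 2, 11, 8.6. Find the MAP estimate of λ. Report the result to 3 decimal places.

λ̂_MAP = 0.316

The Exponential(rate=λ) likelihood is ∝ λ^n e^(−λΣtᵢ). Here n = 3 and Σtᵢ = 2 + 11 + 8.6 = 21.6.
Posterior ∝ λ^7e^(−10λ) · λ^3e^(−21.6λ) = λ^10e^(−31.6λ), i.e. Gamma(11, 31.6).
Mode = (a−1)/b = 10/31.6 ≈ 0.316.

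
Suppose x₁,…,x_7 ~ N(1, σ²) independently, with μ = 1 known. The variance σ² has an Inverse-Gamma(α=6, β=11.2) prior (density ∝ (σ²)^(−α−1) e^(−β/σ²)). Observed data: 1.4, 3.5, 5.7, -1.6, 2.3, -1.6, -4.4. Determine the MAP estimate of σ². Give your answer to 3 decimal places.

σ̂²_MAP = 4.537

Sum of squared deviations about the known mean: SS = (1.4−1)² + (3.5−1)² + (5.7−1)² + (-1.6−1)² + (2.3−1)² + (-1.6−1)² + (-4.4−1)² = 72.87.
The Normal likelihood contributes (σ²)^(−n/2) exp(−SS/(2σ²)), so the posterior is Inverse-Gamma(α + n/2, β + SS/2) = Inverse-Gamma(9.5, 47.635).
The mode of Inverse-Gamma(a, b) is b/(a+1) = 47.635/10.5 ≈ 4.537.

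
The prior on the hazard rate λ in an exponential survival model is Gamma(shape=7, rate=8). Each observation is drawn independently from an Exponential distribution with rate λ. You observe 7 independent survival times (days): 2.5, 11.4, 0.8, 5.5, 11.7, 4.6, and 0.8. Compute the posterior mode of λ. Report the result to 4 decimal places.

The Exponential(rate=λ) likelihood is ∝ λ^n e^(−λΣtᵢ). Here n = 7 and Σtᵢ = 2.5 + 11.4 + 0.8 + 5.5 + 11.7 + 4.6 + 0.8 = 37.3.
Posterior ∝ λ^6e^(−8λ) · λ^7e^(−37.3λ) = λ^13e^(−45.3λ), i.e. Gamma(14, 45.3).
Mode = (a−1)/b = 13/45.3 ≈ 0.2870.

λ̂_MAP = 0.2870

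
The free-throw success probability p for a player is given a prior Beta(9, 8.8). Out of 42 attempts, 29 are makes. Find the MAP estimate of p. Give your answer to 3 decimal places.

p̂_MAP = 0.640

Prior: Beta(9, 8.8).
Data: 29 successes in 42 trials. The binomial likelihood contributes p^29(1−p)^13, so the posterior is Beta(9+29, 8.8+13) = Beta(38, 21.8).
For Beta(a, b) with a, b > 1 the mode is (a−1)/(a+b−2) = 37/57.8 ≈ 0.640.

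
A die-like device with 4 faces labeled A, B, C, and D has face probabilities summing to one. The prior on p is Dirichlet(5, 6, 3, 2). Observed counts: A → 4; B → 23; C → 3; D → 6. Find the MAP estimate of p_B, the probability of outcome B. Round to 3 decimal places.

The posterior is Dirichlet(αᵢ + nᵢ) = Dirichlet(9, 29, 6, 8).
For a Dirichlet(a₁,…,a_K) with all aᵢ > 1, the mode has j-th component (aⱼ − 1)/(Σaᵢ − K).
Here Σaᵢ = 52 and K = 4, so p_B = (29 − 1)/(52 − 4) = 28/48 ≈ 0.583.

MAP estimate of p_B = 0.583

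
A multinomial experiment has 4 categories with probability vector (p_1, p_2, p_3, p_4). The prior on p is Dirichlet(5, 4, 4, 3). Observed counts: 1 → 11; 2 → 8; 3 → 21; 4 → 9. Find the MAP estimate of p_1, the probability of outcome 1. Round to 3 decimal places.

MAP estimate: 0.246

The posterior is Dirichlet(αᵢ + nᵢ) = Dirichlet(16, 12, 25, 12).
For a Dirichlet(a₁,…,a_K) with all aᵢ > 1, the mode has j-th component (aⱼ − 1)/(Σaᵢ − K).
Here Σaᵢ = 65 and K = 4, so p_1 = (16 − 1)/(65 − 4) = 15/61 ≈ 0.246.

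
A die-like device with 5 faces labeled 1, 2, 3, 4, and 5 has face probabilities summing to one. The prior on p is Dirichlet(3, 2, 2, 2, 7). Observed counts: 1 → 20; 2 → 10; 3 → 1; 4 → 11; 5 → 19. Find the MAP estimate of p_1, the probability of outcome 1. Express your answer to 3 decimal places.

MAP estimate: 0.306

The posterior is Dirichlet(αᵢ + nᵢ) = Dirichlet(23, 12, 3, 13, 26).
For a Dirichlet(a₁,…,a_K) with all aᵢ > 1, the mode has j-th component (aⱼ − 1)/(Σaᵢ − K).
Here Σaᵢ = 77 and K = 5, so p_1 = (23 − 1)/(77 − 5) = 22/72 ≈ 0.306.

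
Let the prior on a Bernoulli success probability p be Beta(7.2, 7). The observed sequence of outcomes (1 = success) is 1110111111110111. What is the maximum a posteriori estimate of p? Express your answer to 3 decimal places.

p̂_MAP = 0.716

Prior: Beta(7.2, 7).
Data: 14 successes in 16 trials (from the sequence). The binomial likelihood contributes p^14(1−p)^2, so the posterior is Beta(7.2+14, 7+2) = Beta(21.2, 9).
For Beta(a, b) with a, b > 1 the mode is (a−1)/(a+b−2) = 20.2/28.2 ≈ 0.716.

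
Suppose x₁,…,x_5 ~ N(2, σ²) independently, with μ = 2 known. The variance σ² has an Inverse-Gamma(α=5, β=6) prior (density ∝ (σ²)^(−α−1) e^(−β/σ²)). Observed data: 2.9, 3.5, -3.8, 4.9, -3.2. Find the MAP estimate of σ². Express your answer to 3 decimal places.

σ̂²_MAP = 4.950

Sum of squared deviations about the known mean: SS = (2.9−2)² + (3.5−2)² + (-3.8−2)² + (4.9−2)² + (-3.2−2)² = 72.15.
The Normal likelihood contributes (σ²)^(−n/2) exp(−SS/(2σ²)), so the posterior is Inverse-Gamma(α + n/2, β + SS/2) = Inverse-Gamma(7.5, 42.075).
The mode of Inverse-Gamma(a, b) is b/(a+1) = 42.075/8.5 ≈ 4.950.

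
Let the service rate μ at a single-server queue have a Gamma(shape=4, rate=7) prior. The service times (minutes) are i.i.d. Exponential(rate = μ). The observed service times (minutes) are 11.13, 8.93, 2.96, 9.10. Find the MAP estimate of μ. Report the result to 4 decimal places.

μ̂_MAP = 0.1789

The Exponential(rate=μ) likelihood is ∝ μ^n e^(−μΣtᵢ). Here n = 4 and Σtᵢ = 11.13 + 8.93 + 2.96 + 9.10 = 32.12.
Posterior ∝ μ^3e^(−7μ) · μ^4e^(−32.12μ) = μ^7e^(−39.12μ), i.e. Gamma(8, 39.12).
Mode = (a−1)/b = 7/39.12 ≈ 0.1789.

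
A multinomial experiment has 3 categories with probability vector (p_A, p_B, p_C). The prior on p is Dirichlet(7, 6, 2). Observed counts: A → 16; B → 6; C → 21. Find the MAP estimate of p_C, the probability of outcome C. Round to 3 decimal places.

The posterior is Dirichlet(αᵢ + nᵢ) = Dirichlet(23, 12, 23).
For a Dirichlet(a₁,…,a_K) with all aᵢ > 1, the mode has j-th component (aⱼ − 1)/(Σaᵢ − K).
Here Σaᵢ = 58 and K = 3, so p_C = (23 − 1)/(58 − 3) = 22/55 ≈ 0.400.

MAP estimate of p_C = 0.400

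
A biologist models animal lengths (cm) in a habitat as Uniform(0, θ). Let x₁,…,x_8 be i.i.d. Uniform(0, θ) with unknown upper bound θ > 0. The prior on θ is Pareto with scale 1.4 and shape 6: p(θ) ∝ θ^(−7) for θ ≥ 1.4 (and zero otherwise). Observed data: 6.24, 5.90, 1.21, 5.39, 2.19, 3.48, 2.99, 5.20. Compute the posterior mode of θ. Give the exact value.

The Uniform(0, θ) likelihood is θ^(−n) for θ ≥ max(xᵢ), zero otherwise. Here max(xᵢ) = 6.24.
Posterior ∝ θ^(−7) · θ^(−8) = θ^(−15) on θ ≥ max(1.4, 6.24) = 6.24.
This density is strictly decreasing in θ, so the posterior mode lies at the lower boundary of the support.

θ̂_MAP = 6.24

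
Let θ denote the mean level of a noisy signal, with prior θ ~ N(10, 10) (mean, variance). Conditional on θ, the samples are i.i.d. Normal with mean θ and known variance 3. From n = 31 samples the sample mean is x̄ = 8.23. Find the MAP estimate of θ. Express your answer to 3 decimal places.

n = 31, x̄ = 8.23.
For a Normal prior and Normal likelihood with known variance, the posterior is Normal; its mode equals its mean, the precision-weighted average.
Prior precision 1/σ₀² = 1/10 = 0.1; data precision n/σ² = 31/3.
θ̂ = (0.1·10 + (31/3)·8.23) / (0.1 + 31/3) = (25813/300)/(313/30) = 25813/3130 ≈ 8.247.

θ̂_MAP = 8.247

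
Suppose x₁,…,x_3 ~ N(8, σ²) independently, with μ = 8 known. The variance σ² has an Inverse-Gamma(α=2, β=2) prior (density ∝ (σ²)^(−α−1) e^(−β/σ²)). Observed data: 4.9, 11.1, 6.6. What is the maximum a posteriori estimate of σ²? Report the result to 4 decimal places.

σ̂²_MAP = 2.7978

Sum of squared deviations about the known mean: SS = (4.9−8)² + (11.1−8)² + (6.6−8)² = 21.18.
The Normal likelihood contributes (σ²)^(−n/2) exp(−SS/(2σ²)), so the posterior is Inverse-Gamma(α + n/2, β + SS/2) = Inverse-Gamma(3.5, 12.59).
The mode of Inverse-Gamma(a, b) is b/(a+1) = 12.59/4.5 ≈ 2.7978.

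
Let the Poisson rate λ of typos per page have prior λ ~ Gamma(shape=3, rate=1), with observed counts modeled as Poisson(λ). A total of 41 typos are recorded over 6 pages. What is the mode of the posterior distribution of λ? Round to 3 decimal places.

λ̂_MAP = 6.143

Σxᵢ = 41, n = 6.
Posterior ∝ λ^2e^(−1λ) · λ^41e^(−6λ) = λ^43e^(−7λ), i.e. Gamma(shape=44, rate=7).
The mode of a Gamma(a, b) with a ≥ 1 (shape–rate) is (a−1)/b = 43/7 ≈ 6.143.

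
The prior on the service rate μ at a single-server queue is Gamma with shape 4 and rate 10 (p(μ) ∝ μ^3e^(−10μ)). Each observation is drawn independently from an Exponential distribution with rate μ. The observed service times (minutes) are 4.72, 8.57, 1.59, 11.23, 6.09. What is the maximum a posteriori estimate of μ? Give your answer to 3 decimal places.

μ̂_MAP = 0.190

The Exponential(rate=μ) likelihood is ∝ μ^n e^(−μΣtᵢ). Here n = 5 and Σtᵢ = 4.72 + 8.57 + 1.59 + 11.23 + 6.09 = 32.20.
Posterior ∝ μ^3e^(−10μ) · μ^5e^(−32.20μ) = μ^8e^(−42.20μ), i.e. Gamma(9, 42.20).
Mode = (a−1)/b = 8/42.20 ≈ 0.190.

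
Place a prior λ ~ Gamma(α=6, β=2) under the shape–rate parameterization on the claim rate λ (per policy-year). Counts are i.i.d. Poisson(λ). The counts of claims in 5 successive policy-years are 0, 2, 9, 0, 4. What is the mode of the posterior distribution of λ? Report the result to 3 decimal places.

λ̂_MAP = 2.857

Σxᵢ = 0+2+9+0+4 = 15, with n = 5.
Posterior ∝ λ^5e^(−2λ) · λ^15e^(−5λ) = λ^20e^(−7λ), i.e. Gamma(shape=21, rate=7).
The mode of a Gamma(a, b) with a ≥ 1 (shape–rate) is (a−1)/b = 20/7 ≈ 2.857.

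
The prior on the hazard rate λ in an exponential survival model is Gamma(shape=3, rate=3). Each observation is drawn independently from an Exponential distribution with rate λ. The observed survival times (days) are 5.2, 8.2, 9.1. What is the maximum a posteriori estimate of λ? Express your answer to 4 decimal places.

The Exponential(rate=λ) likelihood is ∝ λ^n e^(−λΣtᵢ). Here n = 3 and Σtᵢ = 5.2 + 8.2 + 9.1 = 22.5.
Posterior ∝ λ^2e^(−3λ) · λ^3e^(−22.5λ) = λ^5e^(−25.5λ), i.e. Gamma(6, 25.5).
Mode = (a−1)/b = 5/25.5 ≈ 0.1961.

λ̂_MAP = 0.1961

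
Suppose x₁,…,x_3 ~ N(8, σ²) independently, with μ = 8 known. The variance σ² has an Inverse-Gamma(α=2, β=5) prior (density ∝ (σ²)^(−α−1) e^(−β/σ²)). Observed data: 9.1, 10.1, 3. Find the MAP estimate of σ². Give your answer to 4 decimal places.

σ̂²_MAP = 4.5133

Sum of squared deviations about the known mean: SS = (9.1−8)² + (10.1−8)² + (3−8)² = 30.62.
The Normal likelihood contributes (σ²)^(−n/2) exp(−SS/(2σ²)), so the posterior is Inverse-Gamma(α + n/2, β + SS/2) = Inverse-Gamma(3.5, 20.31).
The mode of Inverse-Gamma(a, b) is b/(a+1) = 20.31/4.5 ≈ 4.5133.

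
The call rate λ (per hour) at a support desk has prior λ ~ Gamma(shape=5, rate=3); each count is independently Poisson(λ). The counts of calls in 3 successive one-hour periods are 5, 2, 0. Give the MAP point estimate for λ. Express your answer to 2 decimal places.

Σxᵢ = 5+2+0 = 7, with n = 3.
Posterior ∝ λ^4e^(−3λ) · λ^7e^(−3λ) = λ^11e^(−6λ), i.e. Gamma(shape=12, rate=6).
The mode of a Gamma(a, b) with a ≥ 1 (shape–rate) is (a−1)/b = 11/6 ≈ 1.83.

λ̂_MAP = 1.83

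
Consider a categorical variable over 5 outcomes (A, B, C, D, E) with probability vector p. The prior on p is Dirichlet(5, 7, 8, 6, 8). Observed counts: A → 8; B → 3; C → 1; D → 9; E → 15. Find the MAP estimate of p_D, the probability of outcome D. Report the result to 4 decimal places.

MAP estimate of p_D = 0.2154

The posterior is Dirichlet(αᵢ + nᵢ) = Dirichlet(13, 10, 9, 15, 23).
For a Dirichlet(a₁,…,a_K) with all aᵢ > 1, the mode has j-th component (aⱼ − 1)/(Σaᵢ − K).
Here Σaᵢ = 70 and K = 5, so p_D = (15 − 1)/(70 − 5) = 14/65 ≈ 0.2154.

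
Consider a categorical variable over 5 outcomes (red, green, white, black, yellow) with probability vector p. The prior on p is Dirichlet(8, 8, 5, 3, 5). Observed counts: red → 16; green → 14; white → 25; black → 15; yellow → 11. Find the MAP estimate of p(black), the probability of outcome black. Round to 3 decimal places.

MAP estimate of p(black) = 0.162

The posterior is Dirichlet(αᵢ + nᵢ) = Dirichlet(24, 22, 30, 18, 16).
For a Dirichlet(a₁,…,a_K) with all aᵢ > 1, the mode has j-th component (aⱼ − 1)/(Σaᵢ − K).
Here Σaᵢ = 110 and K = 5, so p(black) = (18 − 1)/(110 − 5) = 17/105 ≈ 0.162.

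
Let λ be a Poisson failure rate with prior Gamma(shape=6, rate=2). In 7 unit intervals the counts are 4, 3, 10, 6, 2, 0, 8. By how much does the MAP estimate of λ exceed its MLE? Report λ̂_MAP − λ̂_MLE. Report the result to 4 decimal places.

Σxᵢ = 33. Posterior is Gamma(39, 9); MAP = (39−1)/9 = 38/9 ≈ 4.22222.
MLE = x̄ = 33/7 ≈ 4.71429.
Difference = 38/9 − 33/7 = -31/63 ≈ -0.4921.

MAP − MLE = -0.4921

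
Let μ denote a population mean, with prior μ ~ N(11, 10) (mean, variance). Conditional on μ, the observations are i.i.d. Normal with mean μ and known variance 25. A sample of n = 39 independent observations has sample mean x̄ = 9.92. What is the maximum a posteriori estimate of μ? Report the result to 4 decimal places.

μ̂_MAP = 9.9851

n = 39, x̄ = 9.92.
For a Normal prior and Normal likelihood with known variance, the posterior is Normal; its mode equals its mean, the precision-weighted average.
Prior precision 1/σ₀² = 1/10 = 0.1; data precision n/σ² = 39/25 = 1.56.
μ̂ = (0.1·11 + 1.56·9.92) / (0.1 + 1.56) = 16.5752/1.66 = 20719/2075 ≈ 9.9851.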